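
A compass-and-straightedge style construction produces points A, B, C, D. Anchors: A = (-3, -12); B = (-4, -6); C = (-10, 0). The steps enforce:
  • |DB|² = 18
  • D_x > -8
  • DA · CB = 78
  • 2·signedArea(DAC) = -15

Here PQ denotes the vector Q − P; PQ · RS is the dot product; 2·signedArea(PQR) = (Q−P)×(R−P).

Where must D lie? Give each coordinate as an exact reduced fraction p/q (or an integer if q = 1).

D = (-7, -3)

1. D_x = -7  [2·signedArea(DAC) = -15 ∩ DA · CB = 78]
2. D_y = -3  [2·signedArea(DAC) = -15 ∩ DA · CB = 78]
   → D = (-7, -3)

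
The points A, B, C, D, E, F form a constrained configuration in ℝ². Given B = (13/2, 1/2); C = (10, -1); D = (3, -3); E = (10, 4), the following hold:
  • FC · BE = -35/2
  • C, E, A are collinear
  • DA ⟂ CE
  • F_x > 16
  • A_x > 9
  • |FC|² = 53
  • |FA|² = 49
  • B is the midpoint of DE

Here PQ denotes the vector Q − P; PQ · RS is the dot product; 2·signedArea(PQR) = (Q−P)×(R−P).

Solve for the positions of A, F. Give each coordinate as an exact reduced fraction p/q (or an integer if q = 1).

1. A_x = 10  [C, E, A are collinear ∩ DA ⟂ CE]
2. A_y = -3  [C, E, A are collinear ∩ DA ⟂ CE]
   → A = (10, -3)
3. F_x = 17  [line -7/2·x + -7/2·y + 49 = 0 ∩ |FA|² = 49]
4. F_y = -3  [line -7/2·x + -7/2·y + 49 = 0 ∩ |FA|² = 49]
   → F = (17, -3)

A = (10, -3)
F = (17, -3)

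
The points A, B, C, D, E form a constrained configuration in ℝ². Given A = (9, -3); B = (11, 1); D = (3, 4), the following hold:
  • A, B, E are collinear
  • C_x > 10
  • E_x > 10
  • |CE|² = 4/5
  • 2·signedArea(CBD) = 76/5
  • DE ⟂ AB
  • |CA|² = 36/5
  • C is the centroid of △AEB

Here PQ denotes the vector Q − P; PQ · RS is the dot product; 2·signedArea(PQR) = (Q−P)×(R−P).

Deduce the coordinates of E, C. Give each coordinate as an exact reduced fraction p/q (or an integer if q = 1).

C = (51/5, -3/5)
E = (53/5, 1/5)

1. E_x = 53/5  [A, B, E are collinear ∩ DE ⟂ AB]
2. E_y = 1/5  [A, B, E are collinear ∩ DE ⟂ AB]
   → E = (53/5, 1/5)
3. C_x = 51/5  [C is the centroid of △AEB]
4. C_y = -3/5  [C is the centroid of △AEB]
   → C = (51/5, -3/5)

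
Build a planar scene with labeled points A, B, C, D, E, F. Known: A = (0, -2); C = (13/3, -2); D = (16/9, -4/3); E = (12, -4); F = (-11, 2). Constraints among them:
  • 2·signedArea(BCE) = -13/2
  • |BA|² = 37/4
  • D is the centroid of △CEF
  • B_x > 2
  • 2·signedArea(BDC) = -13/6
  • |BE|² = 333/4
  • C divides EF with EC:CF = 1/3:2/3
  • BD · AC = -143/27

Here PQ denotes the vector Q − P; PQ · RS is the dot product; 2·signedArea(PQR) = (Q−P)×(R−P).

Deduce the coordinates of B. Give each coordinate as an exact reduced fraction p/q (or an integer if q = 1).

1. B_x = 3  [2·signedArea(BCE) = -13/2 ∩ BD · AC = -143/27]
2. B_y = -5/2  [2·signedArea(BCE) = -13/2 ∩ BD · AC = -143/27]
   → B = (3, -5/2)

B = (3, -5/2)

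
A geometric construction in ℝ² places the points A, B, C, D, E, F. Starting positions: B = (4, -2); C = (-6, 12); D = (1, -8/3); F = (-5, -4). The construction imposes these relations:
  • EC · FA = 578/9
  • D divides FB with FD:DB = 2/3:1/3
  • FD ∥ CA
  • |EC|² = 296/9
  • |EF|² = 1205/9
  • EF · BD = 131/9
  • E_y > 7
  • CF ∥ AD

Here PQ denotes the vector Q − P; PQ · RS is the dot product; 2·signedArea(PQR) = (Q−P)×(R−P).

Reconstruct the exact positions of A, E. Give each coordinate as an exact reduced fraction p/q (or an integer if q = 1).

1. A_x = 0  [CF ∥ AD ∩ FD ∥ CA]
2. A_y = 40/3  [CF ∥ AD ∩ FD ∥ CA]
   → A = (0, 40/3)
3. E_x = -8/3  [EC · FA = 578/9 ∩ EF · BD = 131/9]
4. E_y = 22/3  [EC · FA = 578/9 ∩ EF · BD = 131/9]
   → E = (-8/3, 22/3)

A = (0, 40/3)
E = (-8/3, 22/3)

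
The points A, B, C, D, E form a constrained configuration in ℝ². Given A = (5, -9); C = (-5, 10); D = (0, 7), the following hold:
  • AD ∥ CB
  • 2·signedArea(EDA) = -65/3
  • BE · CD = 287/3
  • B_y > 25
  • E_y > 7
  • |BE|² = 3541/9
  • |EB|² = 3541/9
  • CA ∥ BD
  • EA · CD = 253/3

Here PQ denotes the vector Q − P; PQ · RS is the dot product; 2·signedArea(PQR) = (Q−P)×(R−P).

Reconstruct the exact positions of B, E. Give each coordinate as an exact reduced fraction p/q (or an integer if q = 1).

1. B_x = -10  [CA ∥ BD ∩ AD ∥ CB]
2. B_y = 26  [CA ∥ BD ∩ AD ∥ CB]
   → B = (-10, 26)
3. E_x = -5/3  [2·signedArea(EDA) = -65/3 ∩ BE · CD = 287/3]
4. E_y = 8  [2·signedArea(EDA) = -65/3 ∩ BE · CD = 287/3]
   → E = (-5/3, 8)

B = (-10, 26)
E = (-5/3, 8)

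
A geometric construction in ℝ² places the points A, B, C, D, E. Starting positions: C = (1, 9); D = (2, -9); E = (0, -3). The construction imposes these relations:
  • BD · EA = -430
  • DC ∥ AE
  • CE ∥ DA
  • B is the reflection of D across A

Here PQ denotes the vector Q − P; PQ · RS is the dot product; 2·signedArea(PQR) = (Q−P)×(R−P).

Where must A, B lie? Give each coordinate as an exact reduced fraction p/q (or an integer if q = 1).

A = (1, -21)
B = (0, -33)

1. A_x = 1  [DC ∥ AE ∩ CE ∥ DA]
2. A_y = -21  [DC ∥ AE ∩ CE ∥ DA]
   → A = (1, -21)
3. B_x = 0  [B is the reflection of D across A]
4. B_y = -33  [B is the reflection of D across A]
   → B = (0, -33)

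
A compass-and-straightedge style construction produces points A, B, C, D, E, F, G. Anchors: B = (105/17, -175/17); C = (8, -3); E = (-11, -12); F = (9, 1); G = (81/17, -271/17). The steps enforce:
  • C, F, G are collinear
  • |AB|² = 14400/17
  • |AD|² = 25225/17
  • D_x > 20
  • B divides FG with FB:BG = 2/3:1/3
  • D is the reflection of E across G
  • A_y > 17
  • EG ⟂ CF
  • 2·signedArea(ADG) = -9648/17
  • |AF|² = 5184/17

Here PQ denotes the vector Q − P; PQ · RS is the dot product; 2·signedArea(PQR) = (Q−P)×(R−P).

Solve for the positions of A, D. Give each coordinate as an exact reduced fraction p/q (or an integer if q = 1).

A = (225/17, 305/17)
D = (349/17, -338/17)

1. D_x = 349/17  [D is the reflection of E across G]
2. D_y = -338/17  [D is the reflection of E across G]
   → D = (349/17, -338/17)
3. A_x = 225/17  [line -67/17·x + -268/17·y + 335 = 0 ∩ |AD|² = 25225/17]
4. A_y = 305/17  [line -67/17·x + -268/17·y + 335 = 0 ∩ |AD|² = 25225/17]
   → A = (225/17, 305/17)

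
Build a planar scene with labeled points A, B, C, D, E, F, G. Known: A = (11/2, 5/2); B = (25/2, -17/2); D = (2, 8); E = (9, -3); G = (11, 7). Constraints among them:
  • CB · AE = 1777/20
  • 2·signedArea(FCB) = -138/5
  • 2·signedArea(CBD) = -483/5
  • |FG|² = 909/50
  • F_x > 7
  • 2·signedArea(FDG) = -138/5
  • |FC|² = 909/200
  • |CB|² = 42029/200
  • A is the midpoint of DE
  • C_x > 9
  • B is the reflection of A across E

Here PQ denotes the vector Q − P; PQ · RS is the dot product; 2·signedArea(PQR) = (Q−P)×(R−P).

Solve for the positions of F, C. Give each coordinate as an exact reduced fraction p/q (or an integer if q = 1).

C = (187/20, 113/20)
F = (77/10, 43/10)

1. C_x = 187/20  [2·signedArea(CBD) = -483/5 ∩ CB · AE = 1777/20]
2. C_y = 113/20  [2·signedArea(CBD) = -483/5 ∩ CB · AE = 1777/20]
   → C = (187/20, 113/20)
3. F_x = 77/10  [2·signedArea(FCB) = -138/5 ∩ 2·signedArea(FDG) = -138/5]
4. F_y = 43/10  [2·signedArea(FCB) = -138/5 ∩ 2·signedArea(FDG) = -138/5]
   → F = (77/10, 43/10)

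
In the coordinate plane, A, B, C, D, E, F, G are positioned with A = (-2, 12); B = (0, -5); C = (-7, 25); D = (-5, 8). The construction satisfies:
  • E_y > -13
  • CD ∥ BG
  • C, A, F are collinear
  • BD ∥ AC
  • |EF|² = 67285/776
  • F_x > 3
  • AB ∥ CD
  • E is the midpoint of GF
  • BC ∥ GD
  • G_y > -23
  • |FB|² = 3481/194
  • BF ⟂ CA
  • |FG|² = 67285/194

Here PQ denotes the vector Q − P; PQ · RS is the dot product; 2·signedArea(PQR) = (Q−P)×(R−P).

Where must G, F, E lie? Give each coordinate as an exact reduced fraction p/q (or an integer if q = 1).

1. G_x = 2  [BC ∥ GD ∩ CD ∥ BG]
2. G_y = -22  [BC ∥ GD ∩ CD ∥ BG]
   → G = (2, -22)
3. F_x = 767/194  [C, A, F are collinear ∩ BF ⟂ CA]
4. F_y = -675/194  [C, A, F are collinear ∩ BF ⟂ CA]
   → F = (767/194, -675/194)
5. E_x = 1155/388  [E is the midpoint of GF]
6. E_y = -4943/388  [E is the midpoint of GF]
   → E = (1155/388, -4943/388)

E = (1155/388, -4943/388)
F = (767/194, -675/194)
G = (2, -22)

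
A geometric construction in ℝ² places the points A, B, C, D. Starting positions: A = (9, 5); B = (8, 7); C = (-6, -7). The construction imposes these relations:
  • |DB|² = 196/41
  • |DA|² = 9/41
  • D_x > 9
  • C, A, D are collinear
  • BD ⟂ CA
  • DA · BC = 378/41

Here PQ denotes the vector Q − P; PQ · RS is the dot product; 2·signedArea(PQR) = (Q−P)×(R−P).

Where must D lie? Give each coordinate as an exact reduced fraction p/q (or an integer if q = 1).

1. D_x = 384/41  [C, A, D are collinear ∩ BD ⟂ CA]
2. D_y = 217/41  [C, A, D are collinear ∩ BD ⟂ CA]
   → D = (384/41, 217/41)

D = (384/41, 217/41)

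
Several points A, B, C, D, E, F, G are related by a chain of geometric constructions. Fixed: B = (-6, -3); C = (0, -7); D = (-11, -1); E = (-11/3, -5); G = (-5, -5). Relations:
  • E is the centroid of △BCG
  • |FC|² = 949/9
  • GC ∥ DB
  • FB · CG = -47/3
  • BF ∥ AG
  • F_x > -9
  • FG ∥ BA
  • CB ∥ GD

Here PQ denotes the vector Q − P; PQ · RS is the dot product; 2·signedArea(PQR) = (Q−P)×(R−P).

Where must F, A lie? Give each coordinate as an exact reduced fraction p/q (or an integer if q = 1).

A = (-8/3, -7)
F = (-25/3, -1)

1. F_x = -25/3  [line 5·x + -2·y + 119/3 = 0 ∩ |FC|² = 949/9]
2. F_y = -1  [line 5·x + -2·y + 119/3 = 0 ∩ |FC|² = 949/9]
   → F = (-25/3, -1)
3. A_x = -8/3  [BF ∥ AG ∩ FG ∥ BA]
4. A_y = -7  [BF ∥ AG ∩ FG ∥ BA]
   → A = (-8/3, -7)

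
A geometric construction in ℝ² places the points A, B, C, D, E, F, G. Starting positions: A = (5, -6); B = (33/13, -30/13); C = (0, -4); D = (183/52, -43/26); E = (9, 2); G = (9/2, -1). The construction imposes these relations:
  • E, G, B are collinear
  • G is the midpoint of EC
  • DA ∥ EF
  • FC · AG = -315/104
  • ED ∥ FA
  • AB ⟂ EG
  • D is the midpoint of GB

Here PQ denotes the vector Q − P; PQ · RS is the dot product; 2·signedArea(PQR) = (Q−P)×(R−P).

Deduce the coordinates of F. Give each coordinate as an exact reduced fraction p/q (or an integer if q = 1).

F = (545/52, -61/26)

1. F_x = 545/52  [ED ∥ FA ∩ DA ∥ EF]
2. F_y = -61/26  [ED ∥ FA ∩ DA ∥ EF]
   → F = (545/52, -61/26)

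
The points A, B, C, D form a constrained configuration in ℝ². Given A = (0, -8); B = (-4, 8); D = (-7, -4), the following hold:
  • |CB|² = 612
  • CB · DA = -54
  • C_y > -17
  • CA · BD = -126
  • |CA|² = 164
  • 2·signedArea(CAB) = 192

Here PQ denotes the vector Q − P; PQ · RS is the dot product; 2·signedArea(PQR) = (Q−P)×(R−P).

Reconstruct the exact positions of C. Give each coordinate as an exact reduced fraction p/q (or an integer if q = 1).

1. C_x = -10  [CB · DA = -54 ∩ CA · BD = -126]
2. C_y = -16  [CB · DA = -54 ∩ CA · BD = -126]
   → C = (-10, -16)

C = (-10, -16)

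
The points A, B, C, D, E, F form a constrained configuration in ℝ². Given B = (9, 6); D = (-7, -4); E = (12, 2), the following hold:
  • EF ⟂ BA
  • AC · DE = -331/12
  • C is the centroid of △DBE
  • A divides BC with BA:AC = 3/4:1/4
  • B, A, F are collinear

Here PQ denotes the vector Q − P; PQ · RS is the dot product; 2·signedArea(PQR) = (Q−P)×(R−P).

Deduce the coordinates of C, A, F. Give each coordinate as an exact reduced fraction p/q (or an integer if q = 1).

A = (23/4, 5/2)
C = (14/3, 4/3)
F = (3064/365, 1952/365)

1. C_x = 14/3  [C is the centroid of △DBE]
2. C_y = 4/3  [C is the centroid of △DBE]
   → C = (14/3, 4/3)
3. A_x = 23/4  [A divides BC with BA:AC = 3/4:1/4]
4. A_y = 5/2  [A divides BC with BA:AC = 3/4:1/4]
   → A = (23/4, 5/2)
5. F_x = 3064/365  [B, A, F are collinear ∩ EF ⟂ BA]
6. F_y = 1952/365  [B, A, F are collinear ∩ EF ⟂ BA]
   → F = (3064/365, 1952/365)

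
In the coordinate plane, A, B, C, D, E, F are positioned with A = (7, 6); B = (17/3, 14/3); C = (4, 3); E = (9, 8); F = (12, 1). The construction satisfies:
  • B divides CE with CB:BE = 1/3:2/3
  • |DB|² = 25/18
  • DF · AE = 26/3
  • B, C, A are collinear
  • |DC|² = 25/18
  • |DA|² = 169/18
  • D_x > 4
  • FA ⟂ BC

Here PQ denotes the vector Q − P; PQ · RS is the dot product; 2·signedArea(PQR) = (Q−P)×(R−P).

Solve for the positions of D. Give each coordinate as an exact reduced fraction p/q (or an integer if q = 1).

D = (29/6, 23/6)

1. D_x = 29/6  [line -2·x + -2·y + 52/3 = 0 ∩ |DA|² = 169/18]
2. D_y = 23/6  [line -2·x + -2·y + 52/3 = 0 ∩ |DA|² = 169/18]
   → D = (29/6, 23/6)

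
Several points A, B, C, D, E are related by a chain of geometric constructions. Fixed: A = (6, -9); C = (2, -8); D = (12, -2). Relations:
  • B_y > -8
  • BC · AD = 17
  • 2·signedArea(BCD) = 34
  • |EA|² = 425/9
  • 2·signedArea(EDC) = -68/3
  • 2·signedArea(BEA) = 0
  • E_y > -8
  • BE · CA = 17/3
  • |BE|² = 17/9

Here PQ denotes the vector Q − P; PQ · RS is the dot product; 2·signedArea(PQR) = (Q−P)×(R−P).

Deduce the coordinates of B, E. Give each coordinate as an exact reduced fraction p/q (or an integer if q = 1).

B = (-2, -7)
E = (-2/3, -22/3)

1. B_x = -2  [BC · AD = 17 ∩ 2·signedArea(BCD) = 34]
2. B_y = -7  [BC · AD = 17 ∩ 2·signedArea(BCD) = 34]
   → B = (-2, -7)
3. E_x = -2/3  [2·signedArea(BEA) = 0 ∩ 2·signedArea(EDC) = -68/3]
4. E_y = -22/3  [2·signedArea(BEA) = 0 ∩ 2·signedArea(EDC) = -68/3]
   → E = (-2/3, -22/3)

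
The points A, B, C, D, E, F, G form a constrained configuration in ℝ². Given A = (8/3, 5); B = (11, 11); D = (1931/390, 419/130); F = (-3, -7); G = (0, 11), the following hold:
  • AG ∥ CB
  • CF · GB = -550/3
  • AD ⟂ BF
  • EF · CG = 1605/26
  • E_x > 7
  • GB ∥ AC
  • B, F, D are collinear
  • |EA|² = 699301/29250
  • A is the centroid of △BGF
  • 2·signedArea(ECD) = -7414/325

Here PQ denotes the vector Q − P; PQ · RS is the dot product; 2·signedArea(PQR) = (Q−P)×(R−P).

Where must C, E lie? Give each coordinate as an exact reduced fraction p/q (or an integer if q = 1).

C = (41/3, 5)
E = (4791/650, 4117/650)

1. C_x = 41/3  [AG ∥ CB ∩ GB ∥ AC]
2. C_y = 5  [AG ∥ CB ∩ GB ∥ AC]
   → C = (41/3, 5)
3. E_x = 4791/650  [2·signedArea(ECD) = -7414/325 ∩ EF · CG = 1605/26]
4. E_y = 4117/650  [2·signedArea(ECD) = -7414/325 ∩ EF · CG = 1605/26]
   → E = (4791/650, 4117/650)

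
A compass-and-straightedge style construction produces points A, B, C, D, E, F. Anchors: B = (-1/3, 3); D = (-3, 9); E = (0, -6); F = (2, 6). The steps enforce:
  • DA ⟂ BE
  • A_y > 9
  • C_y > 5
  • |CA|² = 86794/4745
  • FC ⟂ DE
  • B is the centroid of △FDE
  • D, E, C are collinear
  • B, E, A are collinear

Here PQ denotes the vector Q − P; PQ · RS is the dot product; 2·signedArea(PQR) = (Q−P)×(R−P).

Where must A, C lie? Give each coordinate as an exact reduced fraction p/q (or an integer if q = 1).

1. A_x = -204/365  [B, E, A are collinear ∩ DA ⟂ BE]
2. A_y = 3318/365  [B, E, A are collinear ∩ DA ⟂ BE]
   → A = (-204/365, 3318/365)
3. C_x = -29/13  [D, E, C are collinear ∩ FC ⟂ DE]
4. C_y = 67/13  [D, E, C are collinear ∩ FC ⟂ DE]
   → C = (-29/13, 67/13)

A = (-204/365, 3318/365)
C = (-29/13, 67/13)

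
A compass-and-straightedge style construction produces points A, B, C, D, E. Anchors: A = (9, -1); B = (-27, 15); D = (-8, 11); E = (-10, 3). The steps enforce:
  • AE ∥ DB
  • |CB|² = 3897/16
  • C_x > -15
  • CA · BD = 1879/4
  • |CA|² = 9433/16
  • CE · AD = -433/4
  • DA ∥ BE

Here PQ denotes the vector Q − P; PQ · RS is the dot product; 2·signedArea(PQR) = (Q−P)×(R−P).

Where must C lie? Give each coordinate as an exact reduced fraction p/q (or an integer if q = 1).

1. C_x = -57/4  [CA · BD = 1879/4 ∩ CE · AD = -433/4]
2. C_y = 6  [CA · BD = 1879/4 ∩ CE · AD = -433/4]
   → C = (-57/4, 6)

C = (-57/4, 6)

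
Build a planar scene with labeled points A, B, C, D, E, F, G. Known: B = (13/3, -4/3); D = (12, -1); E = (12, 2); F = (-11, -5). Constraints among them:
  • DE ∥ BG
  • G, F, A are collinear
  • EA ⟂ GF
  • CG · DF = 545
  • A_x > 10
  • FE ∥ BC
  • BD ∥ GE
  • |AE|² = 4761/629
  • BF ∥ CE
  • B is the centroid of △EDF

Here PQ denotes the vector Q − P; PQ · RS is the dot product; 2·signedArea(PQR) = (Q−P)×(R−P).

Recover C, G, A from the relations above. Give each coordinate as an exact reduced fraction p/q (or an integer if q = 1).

1. C_x = 82/3  [BF ∥ CE ∩ FE ∥ BC]
2. C_y = 17/3  [BF ∥ CE ∩ FE ∥ BC]
   → C = (82/3, 17/3)
3. G_x = 13/3  [BD ∥ GE ∩ DE ∥ BG]
4. G_y = 5/3  [BD ∥ GE ∩ DE ∥ BG]
   → G = (13/3, 5/3)
5. A_x = 6858/629  [G, F, A are collinear ∩ EA ⟂ GF]
6. A_y = 2845/629  [G, F, A are collinear ∩ EA ⟂ GF]
   → A = (6858/629, 2845/629)

A = (6858/629, 2845/629)
C = (82/3, 17/3)
G = (13/3, 5/3)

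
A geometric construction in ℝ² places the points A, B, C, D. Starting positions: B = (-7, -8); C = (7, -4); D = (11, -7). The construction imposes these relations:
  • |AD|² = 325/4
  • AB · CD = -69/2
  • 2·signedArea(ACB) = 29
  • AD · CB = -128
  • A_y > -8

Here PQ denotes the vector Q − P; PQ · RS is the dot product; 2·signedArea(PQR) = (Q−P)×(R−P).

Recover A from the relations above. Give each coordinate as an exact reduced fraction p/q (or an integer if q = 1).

1. A_x = 2  [AB · CD = -69/2 ∩ 2·signedArea(ACB) = 29]
2. A_y = -15/2  [AB · CD = -69/2 ∩ 2·signedArea(ACB) = 29]
   → A = (2, -15/2)

A = (2, -15/2)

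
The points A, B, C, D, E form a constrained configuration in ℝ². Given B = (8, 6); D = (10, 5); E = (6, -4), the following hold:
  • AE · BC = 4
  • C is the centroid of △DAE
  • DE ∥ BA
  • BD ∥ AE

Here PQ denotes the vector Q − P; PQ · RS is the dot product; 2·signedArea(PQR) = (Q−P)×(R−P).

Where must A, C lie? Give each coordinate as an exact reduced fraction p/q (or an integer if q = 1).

1. A_x = 4  [BD ∥ AE ∩ DE ∥ BA]
2. A_y = -3  [BD ∥ AE ∩ DE ∥ BA]
   → A = (4, -3)
3. C_x = 20/3  [C is the centroid of △DAE]
4. C_y = -2/3  [C is the centroid of △DAE]
   → C = (20/3, -2/3)

A = (4, -3)
C = (20/3, -2/3)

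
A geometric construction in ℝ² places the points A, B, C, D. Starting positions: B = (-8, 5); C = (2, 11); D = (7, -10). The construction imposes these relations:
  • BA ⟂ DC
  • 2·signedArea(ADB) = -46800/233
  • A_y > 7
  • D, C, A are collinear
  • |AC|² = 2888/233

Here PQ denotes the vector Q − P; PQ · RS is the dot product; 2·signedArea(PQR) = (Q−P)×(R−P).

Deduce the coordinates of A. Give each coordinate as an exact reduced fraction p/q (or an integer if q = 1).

1. A_x = 656/233  [D, C, A are collinear ∩ BA ⟂ DC]
2. A_y = 1765/233  [D, C, A are collinear ∩ BA ⟂ DC]
   → A = (656/233, 1765/233)

A = (656/233, 1765/233)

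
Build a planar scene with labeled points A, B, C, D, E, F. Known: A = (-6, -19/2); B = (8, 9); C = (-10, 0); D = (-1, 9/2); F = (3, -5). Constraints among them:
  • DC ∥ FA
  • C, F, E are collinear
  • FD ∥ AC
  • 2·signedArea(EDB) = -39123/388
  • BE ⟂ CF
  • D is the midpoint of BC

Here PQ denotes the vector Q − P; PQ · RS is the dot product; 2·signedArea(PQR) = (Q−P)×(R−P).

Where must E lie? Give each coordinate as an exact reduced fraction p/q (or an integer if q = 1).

E = (517/194, -945/194)

1. E_x = 517/194  [C, F, E are collinear ∩ BE ⟂ CF]
2. E_y = -945/194  [C, F, E are collinear ∩ BE ⟂ CF]
   → E = (517/194, -945/194)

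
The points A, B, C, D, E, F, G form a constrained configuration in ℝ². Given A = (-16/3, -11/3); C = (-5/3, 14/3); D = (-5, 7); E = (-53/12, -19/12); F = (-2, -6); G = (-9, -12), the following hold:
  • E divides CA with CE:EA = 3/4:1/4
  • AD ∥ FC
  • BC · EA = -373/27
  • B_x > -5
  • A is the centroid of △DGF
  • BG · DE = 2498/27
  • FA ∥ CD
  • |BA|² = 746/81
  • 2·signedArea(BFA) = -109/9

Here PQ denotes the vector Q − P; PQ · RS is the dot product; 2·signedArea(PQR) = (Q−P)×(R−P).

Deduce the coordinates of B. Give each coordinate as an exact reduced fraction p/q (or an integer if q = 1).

B = (-37/9, -8/9)

1. B_x = -37/9  [BC · EA = -373/27 ∩ BG · DE = 2498/27]
2. B_y = -8/9  [BC · EA = -373/27 ∩ BG · DE = 2498/27]
   → B = (-37/9, -8/9)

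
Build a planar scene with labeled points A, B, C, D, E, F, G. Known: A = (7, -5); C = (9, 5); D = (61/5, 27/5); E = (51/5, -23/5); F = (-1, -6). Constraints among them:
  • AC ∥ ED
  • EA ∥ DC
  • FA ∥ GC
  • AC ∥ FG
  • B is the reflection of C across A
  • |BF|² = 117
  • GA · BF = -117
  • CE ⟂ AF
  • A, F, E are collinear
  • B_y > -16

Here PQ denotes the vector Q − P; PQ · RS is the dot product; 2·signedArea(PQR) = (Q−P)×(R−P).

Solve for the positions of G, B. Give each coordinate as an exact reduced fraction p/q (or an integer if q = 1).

B = (5, -15)
G = (1, 4)

1. G_x = 1  [FA ∥ GC ∩ AC ∥ FG]
2. G_y = 4  [FA ∥ GC ∩ AC ∥ FG]
   → G = (1, 4)
3. B_x = 5  [B is the reflection of C across A]
4. B_y = -15  [B is the reflection of C across A]
   → B = (5, -15)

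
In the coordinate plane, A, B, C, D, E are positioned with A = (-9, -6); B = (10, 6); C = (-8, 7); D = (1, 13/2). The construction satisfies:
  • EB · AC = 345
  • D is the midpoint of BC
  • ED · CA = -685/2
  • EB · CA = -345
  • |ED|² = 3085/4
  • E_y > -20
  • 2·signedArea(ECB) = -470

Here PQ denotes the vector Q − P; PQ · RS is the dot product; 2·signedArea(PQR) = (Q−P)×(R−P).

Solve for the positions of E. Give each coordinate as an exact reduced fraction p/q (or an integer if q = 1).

1. E_x = -10  [ED · CA = -685/2 ∩ 2·signedArea(ECB) = -470]
2. E_y = -19  [ED · CA = -685/2 ∩ 2·signedArea(ECB) = -470]
   → E = (-10, -19)

E = (-10, -19)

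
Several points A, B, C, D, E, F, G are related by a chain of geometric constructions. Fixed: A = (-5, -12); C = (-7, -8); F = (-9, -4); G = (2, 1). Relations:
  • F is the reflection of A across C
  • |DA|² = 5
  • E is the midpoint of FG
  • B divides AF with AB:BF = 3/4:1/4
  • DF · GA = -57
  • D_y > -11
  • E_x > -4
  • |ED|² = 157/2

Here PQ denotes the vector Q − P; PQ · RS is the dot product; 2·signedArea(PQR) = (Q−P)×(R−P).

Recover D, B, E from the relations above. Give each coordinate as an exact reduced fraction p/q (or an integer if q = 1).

1. D_x = -6  [line 7·x + 13·y + 172 = 0 ∩ |DA|² = 5]
2. D_y = -10  [line 7·x + 13·y + 172 = 0 ∩ |DA|² = 5]
   → D = (-6, -10)
3. B_x = -8  [B divides AF with AB:BF = 3/4:1/4]
4. B_y = -6  [B divides AF with AB:BF = 3/4:1/4]
   → B = (-8, -6)
5. E_x = -7/2  [E is the midpoint of FG]
6. E_y = -3/2  [E is the midpoint of FG]
   → E = (-7/2, -3/2)

B = (-8, -6)
D = (-6, -10)
E = (-7/2, -3/2)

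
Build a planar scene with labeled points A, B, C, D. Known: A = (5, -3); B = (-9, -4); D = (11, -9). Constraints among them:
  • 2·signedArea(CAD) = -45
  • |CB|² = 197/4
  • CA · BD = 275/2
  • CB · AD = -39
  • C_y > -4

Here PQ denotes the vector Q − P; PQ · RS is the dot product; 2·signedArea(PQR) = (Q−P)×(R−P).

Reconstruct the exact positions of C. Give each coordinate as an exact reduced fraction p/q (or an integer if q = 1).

C = (-2, -7/2)

1. C_x = -2  [2·signedArea(CAD) = -45 ∩ CA · BD = 275/2]
2. C_y = -7/2  [2·signedArea(CAD) = -45 ∩ CA · BD = 275/2]
   → C = (-2, -7/2)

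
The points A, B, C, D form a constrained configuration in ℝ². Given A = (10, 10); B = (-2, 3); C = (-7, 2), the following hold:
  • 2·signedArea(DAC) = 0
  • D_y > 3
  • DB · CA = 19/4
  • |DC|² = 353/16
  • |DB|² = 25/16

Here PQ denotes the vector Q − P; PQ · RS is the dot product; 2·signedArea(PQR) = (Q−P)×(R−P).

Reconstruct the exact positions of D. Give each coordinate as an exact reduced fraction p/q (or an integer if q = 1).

D = (-11/4, 4)

1. D_x = -11/4  [2·signedArea(DAC) = 0 ∩ DB · CA = 19/4]
2. D_y = 4  [2·signedArea(DAC) = 0 ∩ DB · CA = 19/4]
   → D = (-11/4, 4)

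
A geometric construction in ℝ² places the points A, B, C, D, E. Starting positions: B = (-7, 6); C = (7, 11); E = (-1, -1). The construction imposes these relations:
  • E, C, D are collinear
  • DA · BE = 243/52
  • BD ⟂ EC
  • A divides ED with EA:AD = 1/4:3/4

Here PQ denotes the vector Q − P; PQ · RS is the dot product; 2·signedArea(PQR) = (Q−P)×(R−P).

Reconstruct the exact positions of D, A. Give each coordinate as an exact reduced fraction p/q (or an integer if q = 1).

1. D_x = 5/13  [E, C, D are collinear ∩ BD ⟂ EC]
2. D_y = 14/13  [E, C, D are collinear ∩ BD ⟂ EC]
   → D = (5/13, 14/13)
3. A_x = -17/26  [A divides ED with EA:AD = 1/4:3/4]
4. A_y = -25/52  [A divides ED with EA:AD = 1/4:3/4]
   → A = (-17/26, -25/52)

A = (-17/26, -25/52)
D = (5/13, 14/13)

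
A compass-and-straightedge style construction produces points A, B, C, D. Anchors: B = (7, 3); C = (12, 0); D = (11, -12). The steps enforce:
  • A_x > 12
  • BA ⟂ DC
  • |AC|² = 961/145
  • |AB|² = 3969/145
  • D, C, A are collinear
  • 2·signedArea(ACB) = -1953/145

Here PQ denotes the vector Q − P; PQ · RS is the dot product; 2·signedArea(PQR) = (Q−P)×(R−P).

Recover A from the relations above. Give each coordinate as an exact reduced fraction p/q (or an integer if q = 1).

A = (1771/145, 372/145)

1. A_x = 1771/145  [D, C, A are collinear ∩ BA ⟂ DC]
2. A_y = 372/145  [D, C, A are collinear ∩ BA ⟂ DC]
   → A = (1771/145, 372/145)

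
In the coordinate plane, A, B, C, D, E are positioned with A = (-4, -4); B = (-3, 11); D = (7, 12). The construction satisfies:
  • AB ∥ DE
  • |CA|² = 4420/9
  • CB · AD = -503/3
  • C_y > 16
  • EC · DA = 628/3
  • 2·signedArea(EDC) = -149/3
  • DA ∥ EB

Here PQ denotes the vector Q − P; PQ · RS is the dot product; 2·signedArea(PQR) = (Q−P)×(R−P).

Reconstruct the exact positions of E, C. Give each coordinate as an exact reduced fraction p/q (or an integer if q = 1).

C = (4, 50/3)
E = (8, 27)

1. E_x = 8  [DA ∥ EB ∩ AB ∥ DE]
2. E_y = 27  [DA ∥ EB ∩ AB ∥ DE]
   → E = (8, 27)
3. C_x = 4  [CB · AD = -503/3 ∩ 2·signedArea(EDC) = -149/3]
4. C_y = 50/3  [CB · AD = -503/3 ∩ 2·signedArea(EDC) = -149/3]
   → C = (4, 50/3)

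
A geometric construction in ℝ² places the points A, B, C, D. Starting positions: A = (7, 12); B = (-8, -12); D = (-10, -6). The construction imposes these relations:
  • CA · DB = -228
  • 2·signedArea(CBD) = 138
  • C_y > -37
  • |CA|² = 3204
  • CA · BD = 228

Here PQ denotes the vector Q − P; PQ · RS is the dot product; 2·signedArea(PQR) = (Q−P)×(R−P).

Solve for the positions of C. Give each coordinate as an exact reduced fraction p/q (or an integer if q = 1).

C = (-23, -36)

1. C_x = -23  [CA · DB = -228 ∩ 2·signedArea(CBD) = 138]
2. C_y = -36  [CA · DB = -228 ∩ 2·signedArea(CBD) = 138]
   → C = (-23, -36)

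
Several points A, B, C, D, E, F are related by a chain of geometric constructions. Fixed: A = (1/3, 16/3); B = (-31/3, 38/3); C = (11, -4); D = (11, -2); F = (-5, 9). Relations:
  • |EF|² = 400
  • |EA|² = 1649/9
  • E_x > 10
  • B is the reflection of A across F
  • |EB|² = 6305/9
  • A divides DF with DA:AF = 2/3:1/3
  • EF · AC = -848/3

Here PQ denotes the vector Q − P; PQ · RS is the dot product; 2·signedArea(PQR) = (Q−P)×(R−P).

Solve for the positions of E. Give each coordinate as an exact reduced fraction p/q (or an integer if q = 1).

1. E_x = 11  [line -32/3·x + 28/3·y + 436/3 = 0 ∩ |EF|² = 400]
2. E_y = -3  [line -32/3·x + 28/3·y + 436/3 = 0 ∩ |EF|² = 400]
   → E = (11, -3)

E = (11, -3)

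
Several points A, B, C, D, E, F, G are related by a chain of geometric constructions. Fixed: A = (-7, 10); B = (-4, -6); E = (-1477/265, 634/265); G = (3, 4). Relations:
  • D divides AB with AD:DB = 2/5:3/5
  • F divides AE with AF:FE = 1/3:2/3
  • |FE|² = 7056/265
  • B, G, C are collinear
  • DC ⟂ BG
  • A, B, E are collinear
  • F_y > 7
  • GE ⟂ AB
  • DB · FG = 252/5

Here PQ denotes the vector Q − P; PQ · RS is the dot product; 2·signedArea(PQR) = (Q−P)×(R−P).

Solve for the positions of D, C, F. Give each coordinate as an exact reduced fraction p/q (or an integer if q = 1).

C = (-61/745, -60/149)
D = (-29/5, 18/5)
F = (-1729/265, 1978/265)

1. D_x = -29/5  [D divides AB with AD:DB = 2/5:3/5]
2. D_y = 18/5  [D divides AB with AD:DB = 2/5:3/5]
   → D = (-29/5, 18/5)
3. C_x = -61/745  [B, G, C are collinear ∩ DC ⟂ BG]
4. C_y = -60/149  [B, G, C are collinear ∩ DC ⟂ BG]
   → C = (-61/745, -60/149)
5. F_x = -1729/265  [F divides AE with AF:FE = 1/3:2/3]
6. F_y = 1978/265  [F divides AE with AF:FE = 1/3:2/3]
   → F = (-1729/265, 1978/265)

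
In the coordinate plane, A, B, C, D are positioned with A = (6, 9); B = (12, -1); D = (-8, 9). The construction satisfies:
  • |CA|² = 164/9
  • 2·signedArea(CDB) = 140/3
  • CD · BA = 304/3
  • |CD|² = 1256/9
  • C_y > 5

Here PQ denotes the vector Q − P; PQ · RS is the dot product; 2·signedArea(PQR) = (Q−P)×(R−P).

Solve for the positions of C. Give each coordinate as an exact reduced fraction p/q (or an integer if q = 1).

1. C_x = 10/3  [CD · BA = 304/3 ∩ 2·signedArea(CDB) = 140/3]
2. C_y = 17/3  [CD · BA = 304/3 ∩ 2·signedArea(CDB) = 140/3]
   → C = (10/3, 17/3)

C = (10/3, 17/3)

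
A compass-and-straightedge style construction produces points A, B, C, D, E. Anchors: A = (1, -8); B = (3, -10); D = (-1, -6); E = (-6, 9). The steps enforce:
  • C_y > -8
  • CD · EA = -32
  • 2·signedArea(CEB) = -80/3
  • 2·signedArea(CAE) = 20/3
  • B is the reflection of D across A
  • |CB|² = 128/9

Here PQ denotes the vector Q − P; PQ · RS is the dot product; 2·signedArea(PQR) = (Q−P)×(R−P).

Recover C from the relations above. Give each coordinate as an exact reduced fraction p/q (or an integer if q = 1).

1. C_x = 1/3  [2·signedArea(CEB) = -80/3 ∩ CD · EA = -32]
2. C_y = -22/3  [2·signedArea(CEB) = -80/3 ∩ CD · EA = -32]
   → C = (1/3, -22/3)

C = (1/3, -22/3)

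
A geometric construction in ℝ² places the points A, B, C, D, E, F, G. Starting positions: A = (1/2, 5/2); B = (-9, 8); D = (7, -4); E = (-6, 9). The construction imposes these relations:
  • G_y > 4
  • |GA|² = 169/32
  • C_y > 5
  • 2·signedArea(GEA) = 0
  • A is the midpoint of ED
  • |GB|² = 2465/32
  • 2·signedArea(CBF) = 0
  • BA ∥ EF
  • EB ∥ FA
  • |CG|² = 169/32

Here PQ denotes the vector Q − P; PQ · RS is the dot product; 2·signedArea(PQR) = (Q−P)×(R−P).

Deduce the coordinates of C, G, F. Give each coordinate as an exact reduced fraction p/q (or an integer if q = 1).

C = (-11/4, 23/4)
F = (7/2, 7/2)
G = (-9/8, 33/8)

1. G_x = -9/8  [line 13/2·x + 13/2·y + -39/2 = 0 ∩ |GA|² = 169/32]
2. G_y = 33/8  [line 13/2·x + 13/2·y + -39/2 = 0 ∩ |GA|² = 169/32]
   → G = (-9/8, 33/8)
3. F_x = 7/2  [EB ∥ FA ∩ BA ∥ EF]
4. F_y = 7/2  [EB ∥ FA ∩ BA ∥ EF]
   → F = (7/2, 7/2)
5. C_x = -11/4  [line 9/2·x + 25/2·y + -119/2 = 0 ∩ |CG|² = 169/32]
6. C_y = 23/4  [line 9/2·x + 25/2·y + -119/2 = 0 ∩ |CG|² = 169/32]
   → C = (-11/4, 23/4)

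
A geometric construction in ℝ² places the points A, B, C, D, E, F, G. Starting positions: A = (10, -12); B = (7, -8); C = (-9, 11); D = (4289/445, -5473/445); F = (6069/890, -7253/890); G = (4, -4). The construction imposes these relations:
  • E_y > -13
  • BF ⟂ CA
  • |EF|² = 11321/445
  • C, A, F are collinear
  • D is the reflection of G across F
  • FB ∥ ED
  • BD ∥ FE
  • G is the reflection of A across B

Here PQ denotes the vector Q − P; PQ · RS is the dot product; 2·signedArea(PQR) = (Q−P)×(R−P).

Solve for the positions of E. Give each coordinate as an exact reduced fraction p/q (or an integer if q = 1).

E = (8417/890, -11079/890)

1. E_x = 8417/890  [FB ∥ ED ∩ BD ∥ FE]
2. E_y = -11079/890  [FB ∥ ED ∩ BD ∥ FE]
   → E = (8417/890, -11079/890)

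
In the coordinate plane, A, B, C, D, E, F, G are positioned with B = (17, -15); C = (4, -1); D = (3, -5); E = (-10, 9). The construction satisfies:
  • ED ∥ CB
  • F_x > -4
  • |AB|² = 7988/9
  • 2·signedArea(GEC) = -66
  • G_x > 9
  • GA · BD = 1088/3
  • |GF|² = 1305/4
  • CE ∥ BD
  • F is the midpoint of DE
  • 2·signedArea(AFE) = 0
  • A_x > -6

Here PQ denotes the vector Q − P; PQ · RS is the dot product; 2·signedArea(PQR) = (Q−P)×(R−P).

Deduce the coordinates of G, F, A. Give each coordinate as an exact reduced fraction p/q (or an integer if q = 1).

A = (-17/3, 13/3)
F = (-7/2, 2)
G = (10, -10)

1. F_x = -7/2  [F is the midpoint of DE]
2. F_y = 2  [F is the midpoint of DE]
   → F = (-7/2, 2)
3. G_x = 10  [line 10·x + 14·y + 40 = 0 ∩ |GF|² = 1305/4]
4. G_y = -10  [line 10·x + 14·y + 40 = 0 ∩ |GF|² = 1305/4]
   → G = (10, -10)
5. A_x = -17/3  [2·signedArea(AFE) = 0 ∩ GA · BD = 1088/3]
6. A_y = 13/3  [2·signedArea(AFE) = 0 ∩ GA · BD = 1088/3]
   → A = (-17/3, 13/3)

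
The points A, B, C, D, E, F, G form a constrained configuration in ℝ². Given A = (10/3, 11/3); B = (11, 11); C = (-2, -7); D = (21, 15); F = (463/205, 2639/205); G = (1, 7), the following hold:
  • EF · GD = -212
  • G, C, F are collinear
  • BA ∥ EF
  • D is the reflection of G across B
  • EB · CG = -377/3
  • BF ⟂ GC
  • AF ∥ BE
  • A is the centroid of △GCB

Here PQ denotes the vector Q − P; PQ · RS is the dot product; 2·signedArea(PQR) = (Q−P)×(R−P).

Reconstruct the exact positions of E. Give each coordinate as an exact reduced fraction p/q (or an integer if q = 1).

E = (6104/615, 12427/615)

1. E_x = 6104/615  [BA ∥ EF ∩ AF ∥ BE]
2. E_y = 12427/615  [BA ∥ EF ∩ AF ∥ BE]
   → E = (6104/615, 12427/615)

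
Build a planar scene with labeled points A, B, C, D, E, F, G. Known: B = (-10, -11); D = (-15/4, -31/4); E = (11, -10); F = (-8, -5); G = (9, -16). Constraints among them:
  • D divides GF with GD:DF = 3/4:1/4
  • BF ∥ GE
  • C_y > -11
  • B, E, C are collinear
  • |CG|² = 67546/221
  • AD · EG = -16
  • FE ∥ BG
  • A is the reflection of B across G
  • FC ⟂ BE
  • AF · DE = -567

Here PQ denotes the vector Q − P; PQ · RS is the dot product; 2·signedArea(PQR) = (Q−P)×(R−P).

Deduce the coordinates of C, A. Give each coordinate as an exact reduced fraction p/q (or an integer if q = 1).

1. C_x = -1706/221  [B, E, C are collinear ∩ FC ⟂ BE]
2. C_y = -2407/221  [B, E, C are collinear ∩ FC ⟂ BE]
   → C = (-1706/221, -2407/221)
3. A_x = 28  [A is the reflection of B across G]
4. A_y = -21  [A is the reflection of B across G]
   → A = (28, -21)

A = (28, -21)
C = (-1706/221, -2407/221)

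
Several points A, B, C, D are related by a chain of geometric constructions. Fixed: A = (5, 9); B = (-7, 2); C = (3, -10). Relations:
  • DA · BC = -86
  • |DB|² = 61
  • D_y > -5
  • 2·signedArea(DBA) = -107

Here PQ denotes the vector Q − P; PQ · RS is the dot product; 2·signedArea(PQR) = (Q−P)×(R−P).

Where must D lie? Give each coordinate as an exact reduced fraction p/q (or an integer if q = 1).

1. D_x = -2  [DA · BC = -86 ∩ 2·signedArea(DBA) = -107]
2. D_y = -4  [DA · BC = -86 ∩ 2·signedArea(DBA) = -107]
   → D = (-2, -4)

D = (-2, -4)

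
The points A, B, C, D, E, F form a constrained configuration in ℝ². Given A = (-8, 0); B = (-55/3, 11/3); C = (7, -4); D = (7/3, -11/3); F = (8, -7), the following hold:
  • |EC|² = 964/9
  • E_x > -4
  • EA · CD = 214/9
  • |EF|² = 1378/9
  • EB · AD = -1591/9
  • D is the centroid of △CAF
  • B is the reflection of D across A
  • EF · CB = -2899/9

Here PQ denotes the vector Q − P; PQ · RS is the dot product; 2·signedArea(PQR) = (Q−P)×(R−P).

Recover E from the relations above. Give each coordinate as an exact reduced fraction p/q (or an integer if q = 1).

E = (-3, -4/3)

1. E_x = -3  [EA · CD = 214/9 ∩ EB · AD = -1591/9]
2. E_y = -4/3  [EA · CD = 214/9 ∩ EB · AD = -1591/9]
   → E = (-3, -4/3)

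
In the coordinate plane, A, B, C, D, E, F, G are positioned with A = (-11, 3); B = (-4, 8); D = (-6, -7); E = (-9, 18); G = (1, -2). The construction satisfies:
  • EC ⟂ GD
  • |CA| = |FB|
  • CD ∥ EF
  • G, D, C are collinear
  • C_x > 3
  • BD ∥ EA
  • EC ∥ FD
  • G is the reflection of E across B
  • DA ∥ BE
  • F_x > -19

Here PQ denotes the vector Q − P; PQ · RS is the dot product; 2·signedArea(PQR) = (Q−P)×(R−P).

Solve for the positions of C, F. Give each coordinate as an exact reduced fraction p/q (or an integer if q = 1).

1. C_x = 142/37  [G, D, C are collinear ∩ EC ⟂ GD]
2. C_y = 1/37  [G, D, C are collinear ∩ EC ⟂ GD]
   → C = (142/37, 1/37)
3. F_x = -697/37  [EC ∥ FD ∩ CD ∥ EF]
4. F_y = 406/37  [EC ∥ FD ∩ CD ∥ EF]
   → F = (-697/37, 406/37)

C = (142/37, 1/37)
F = (-697/37, 406/37)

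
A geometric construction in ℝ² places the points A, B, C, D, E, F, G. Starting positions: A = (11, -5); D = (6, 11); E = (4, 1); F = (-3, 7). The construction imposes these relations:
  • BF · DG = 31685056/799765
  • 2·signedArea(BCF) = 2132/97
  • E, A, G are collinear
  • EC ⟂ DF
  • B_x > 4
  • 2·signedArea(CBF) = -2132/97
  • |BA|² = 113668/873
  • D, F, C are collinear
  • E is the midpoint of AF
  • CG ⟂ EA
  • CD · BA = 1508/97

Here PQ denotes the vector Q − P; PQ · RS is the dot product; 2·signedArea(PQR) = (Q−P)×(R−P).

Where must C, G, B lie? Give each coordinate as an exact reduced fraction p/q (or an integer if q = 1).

B = (1187/291, 395/97)
C = (60/97, 835/97)
G = (-14088/8245, 48589/8245)

1. C_x = 60/97  [D, F, C are collinear ∩ EC ⟂ DF]
2. C_y = 835/97  [D, F, C are collinear ∩ EC ⟂ DF]
   → C = (60/97, 835/97)
3. G_x = -14088/8245  [E, A, G are collinear ∩ CG ⟂ EA]
4. G_y = 48589/8245  [E, A, G are collinear ∩ CG ⟂ EA]
   → G = (-14088/8245, 48589/8245)
5. B_x = 1187/291  [2·signedArea(BCF) = 2132/97 ∩ BF · DG = 31685056/799765]
6. B_y = 395/97  [2·signedArea(BCF) = 2132/97 ∩ BF · DG = 31685056/799765]
   → B = (1187/291, 395/97)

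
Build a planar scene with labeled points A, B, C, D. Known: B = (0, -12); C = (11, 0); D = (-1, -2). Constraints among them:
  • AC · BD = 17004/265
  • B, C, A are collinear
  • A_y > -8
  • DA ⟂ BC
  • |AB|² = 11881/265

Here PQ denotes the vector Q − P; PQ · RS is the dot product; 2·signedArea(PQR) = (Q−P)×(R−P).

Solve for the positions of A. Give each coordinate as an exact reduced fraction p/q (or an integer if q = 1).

A = (1199/265, -1872/265)

1. A_x = 1199/265  [B, C, A are collinear ∩ DA ⟂ BC]
2. A_y = -1872/265  [B, C, A are collinear ∩ DA ⟂ BC]
   → A = (1199/265, -1872/265)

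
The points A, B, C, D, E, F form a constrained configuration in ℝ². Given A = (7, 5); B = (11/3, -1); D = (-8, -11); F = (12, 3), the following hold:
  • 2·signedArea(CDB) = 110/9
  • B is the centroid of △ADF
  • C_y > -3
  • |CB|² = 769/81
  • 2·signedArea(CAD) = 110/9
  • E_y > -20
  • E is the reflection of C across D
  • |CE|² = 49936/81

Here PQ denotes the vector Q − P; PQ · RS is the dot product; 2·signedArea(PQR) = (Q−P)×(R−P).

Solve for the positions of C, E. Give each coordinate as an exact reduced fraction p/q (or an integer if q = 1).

1. C_x = 8/9  [2·signedArea(CDB) = 110/9 ∩ 2·signedArea(CAD) = 110/9]
2. C_y = -7/3  [2·signedArea(CDB) = 110/9 ∩ 2·signedArea(CAD) = 110/9]
   → C = (8/9, -7/3)
3. E_x = -152/9  [E is the reflection of C across D]
4. E_y = -59/3  [E is the reflection of C across D]
   → E = (-152/9, -59/3)

C = (8/9, -7/3)
E = (-152/9, -59/3)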